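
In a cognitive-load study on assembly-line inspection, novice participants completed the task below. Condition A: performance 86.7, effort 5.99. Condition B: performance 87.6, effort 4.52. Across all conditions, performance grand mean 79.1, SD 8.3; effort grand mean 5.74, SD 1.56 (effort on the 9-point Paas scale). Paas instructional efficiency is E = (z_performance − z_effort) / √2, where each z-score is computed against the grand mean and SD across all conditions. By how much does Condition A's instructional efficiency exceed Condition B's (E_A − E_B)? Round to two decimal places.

Condition A: z_P = (86.7 − 79.1)/8.3 = 0.9157; z_E = (5.99 − 5.74)/1.56 = 0.1603; E_A = (0.9157 − 0.1603)/√2 = 0.5341.
Condition B: z_P = (87.6 − 79.1)/8.3 = 1.0241; z_E = (4.52 − 5.74)/1.56 = -0.7821; E_B = (1.0241 − (-0.7821))/√2 = 1.2772.
E_A − E_B = 0.5341 − 1.2772 = -0.7431 ≈ -0.74.

-0.74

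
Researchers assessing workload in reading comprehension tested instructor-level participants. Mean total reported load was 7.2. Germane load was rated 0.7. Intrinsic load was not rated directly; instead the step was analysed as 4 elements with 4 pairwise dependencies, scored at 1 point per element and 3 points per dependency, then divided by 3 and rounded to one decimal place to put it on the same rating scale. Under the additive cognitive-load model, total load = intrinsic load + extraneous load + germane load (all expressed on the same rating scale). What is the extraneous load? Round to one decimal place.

Intrinsic (element-interactivity): (4 × 1 + 4 × 3) / 3 = 16 / 3 = 5.3333 → 5.3.
extraneous load = total − intrinsic − germane
             = 7.2 − 5.3 − 0.7 = 1.2.

1.2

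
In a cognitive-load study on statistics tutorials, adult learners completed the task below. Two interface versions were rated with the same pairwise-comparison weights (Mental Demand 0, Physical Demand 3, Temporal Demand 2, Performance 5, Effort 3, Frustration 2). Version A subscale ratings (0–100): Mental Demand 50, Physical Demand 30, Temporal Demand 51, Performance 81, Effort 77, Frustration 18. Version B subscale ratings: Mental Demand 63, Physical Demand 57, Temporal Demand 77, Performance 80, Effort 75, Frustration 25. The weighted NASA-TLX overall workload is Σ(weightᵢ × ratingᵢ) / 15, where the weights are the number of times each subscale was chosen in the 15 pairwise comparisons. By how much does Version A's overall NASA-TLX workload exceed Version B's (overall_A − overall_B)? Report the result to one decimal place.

Version A weighted sum = 0·50 + 3·30 + 2·51 + 5·81 + 3·77 + 2·18 = 0 + 90 + 102 + 405 + 231 + 36 = 864; overall_A = 864/15 = 57.6000.
Version B weighted sum = 0·63 + 3·57 + 2·77 + 5·80 + 3·75 + 2·25 = 0 + 171 + 154 + 400 + 225 + 50 = 1000; overall_B = 1000/15 = 66.6667.
Difference = 57.6000 − 66.6667 = -9.0667 ≈ -9.1.

-9.1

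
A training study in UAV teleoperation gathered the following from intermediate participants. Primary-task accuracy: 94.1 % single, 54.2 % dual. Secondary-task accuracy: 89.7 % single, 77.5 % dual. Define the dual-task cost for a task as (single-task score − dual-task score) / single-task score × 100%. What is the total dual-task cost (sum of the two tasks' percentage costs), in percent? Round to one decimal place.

Primary cost = (94.1 − 54.2) / 94.1 × 100% = 42.4017%.
Secondary cost = (89.7 − 77.5) / 89.7 × 100% = 13.6009%.
Total = 42.4017% + 13.6009% = 56.0026% ≈ 56.0%.

56.0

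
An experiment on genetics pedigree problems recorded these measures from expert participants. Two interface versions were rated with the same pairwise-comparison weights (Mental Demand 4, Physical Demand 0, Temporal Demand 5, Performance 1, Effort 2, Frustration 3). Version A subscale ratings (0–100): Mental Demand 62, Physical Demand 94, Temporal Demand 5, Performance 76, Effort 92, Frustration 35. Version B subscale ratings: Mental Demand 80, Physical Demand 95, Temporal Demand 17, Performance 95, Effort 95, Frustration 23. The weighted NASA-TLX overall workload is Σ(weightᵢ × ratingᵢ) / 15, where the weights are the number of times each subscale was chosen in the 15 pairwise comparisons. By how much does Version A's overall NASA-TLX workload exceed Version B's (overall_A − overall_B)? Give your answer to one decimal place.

-8.1

Version A weighted sum = 4·62 + 0·94 + 5·5 + 1·76 + 2·92 + 3·35 = 248 + 0 + 25 + 76 + 184 + 105 = 638; overall_A = 638/15 = 42.5333.
Version B weighted sum = 4·80 + 0·95 + 5·17 + 1·95 + 2·95 + 3·23 = 320 + 0 + 85 + 95 + 190 + 69 = 759; overall_B = 759/15 = 50.6000.
Difference = 42.5333 − 50.6000 = -8.0667 ≈ -8.1.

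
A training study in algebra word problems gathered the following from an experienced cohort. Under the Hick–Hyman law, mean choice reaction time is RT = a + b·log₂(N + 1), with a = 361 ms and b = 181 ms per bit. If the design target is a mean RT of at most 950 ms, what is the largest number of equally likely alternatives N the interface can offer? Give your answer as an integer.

Set 361 + 181·log₂(N + 1) ≤ 950.
log₂(N + 1) ≤ (950 − 361) / 181 = 3.2541.
N + 1 ≤ 2^3.2541 = 9.5407.
N ≤ 8.5407, so the largest integer N is 8.

8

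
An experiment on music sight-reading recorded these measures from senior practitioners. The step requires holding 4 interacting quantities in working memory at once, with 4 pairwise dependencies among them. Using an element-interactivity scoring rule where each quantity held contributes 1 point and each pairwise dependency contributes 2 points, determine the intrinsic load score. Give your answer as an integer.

Element contribution: 4 × 1 = 4.
Interaction contribution: 4 × 2 = 8.
Intrinsic load = 4 + 8 = 12.

12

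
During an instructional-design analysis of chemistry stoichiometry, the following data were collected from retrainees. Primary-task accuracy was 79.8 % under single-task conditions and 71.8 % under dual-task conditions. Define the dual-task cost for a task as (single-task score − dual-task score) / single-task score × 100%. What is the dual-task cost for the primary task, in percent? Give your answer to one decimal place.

Cost = (79.8 − 71.8) / 79.8 × 100%
     = 8.0000 / 79.8 × 100% = 10.0251%.
≈ 10.0%.

10.0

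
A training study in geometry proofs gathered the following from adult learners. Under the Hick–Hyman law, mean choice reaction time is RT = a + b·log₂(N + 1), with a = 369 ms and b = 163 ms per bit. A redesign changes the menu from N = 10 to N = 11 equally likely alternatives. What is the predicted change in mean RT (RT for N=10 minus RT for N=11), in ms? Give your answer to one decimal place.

-20.5

RT(10) = 369 + 163·log₂(11) = 369 + 163·3.4594 = 932.8822 ms.
RT(11) = 369 + 163·log₂(12) = 369 + 163·3.5850 = 953.3550 ms.
Difference = 932.8822 − 953.3550 = -20.4728 ≈ -20.5 ms.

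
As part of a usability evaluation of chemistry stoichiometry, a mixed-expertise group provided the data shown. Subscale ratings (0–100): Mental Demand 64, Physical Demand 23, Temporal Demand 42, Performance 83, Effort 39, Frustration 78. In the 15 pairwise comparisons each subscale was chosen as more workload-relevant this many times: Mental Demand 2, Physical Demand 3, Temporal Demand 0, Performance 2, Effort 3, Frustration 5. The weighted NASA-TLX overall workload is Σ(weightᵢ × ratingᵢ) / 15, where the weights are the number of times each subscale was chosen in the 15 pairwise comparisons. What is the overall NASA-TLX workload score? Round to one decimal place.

The tallies are the weights (they sum to 15).
Weighted sum = 2·64 + 3·23 + 0·42 + 2·83 + 3·39 + 5·78
            = 128 + 69 + 0 + 166 + 117 + 390 = 870.
Overall workload = 870 / 15 = 58.0000 ≈ 58.0.

58.0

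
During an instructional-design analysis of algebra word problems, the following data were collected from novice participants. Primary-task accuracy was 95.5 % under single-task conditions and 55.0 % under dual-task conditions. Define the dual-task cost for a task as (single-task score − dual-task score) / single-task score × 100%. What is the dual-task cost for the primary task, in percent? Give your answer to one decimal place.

Cost = (95.5 − 55.0) / 95.5 × 100%
     = 40.5000 / 95.5 × 100% = 42.4084%.
≈ 42.4%.

42.4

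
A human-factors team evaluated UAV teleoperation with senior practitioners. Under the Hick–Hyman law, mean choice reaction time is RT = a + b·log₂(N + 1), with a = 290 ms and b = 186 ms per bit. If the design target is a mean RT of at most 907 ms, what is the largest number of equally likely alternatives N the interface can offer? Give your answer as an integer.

8

Set 290 + 186·log₂(N + 1) ≤ 907.
log₂(N + 1) ≤ (907 − 290) / 186 = 3.3172.
N + 1 ≤ 2^3.3172 = 9.9673.
N ≤ 8.9673, so the largest integer N is 8.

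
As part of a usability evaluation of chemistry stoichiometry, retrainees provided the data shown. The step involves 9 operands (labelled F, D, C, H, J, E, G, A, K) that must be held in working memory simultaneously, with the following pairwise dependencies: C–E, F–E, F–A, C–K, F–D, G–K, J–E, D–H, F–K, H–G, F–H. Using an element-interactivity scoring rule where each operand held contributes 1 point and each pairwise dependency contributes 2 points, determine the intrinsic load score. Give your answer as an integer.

31

Count of operands held simultaneously: 9.
Count of pairwise dependencies listed: 11.
Element contribution: 9 × 1 = 9.
Interaction contribution: 11 × 2 = 22.
Intrinsic load = 9 + 22 = 31.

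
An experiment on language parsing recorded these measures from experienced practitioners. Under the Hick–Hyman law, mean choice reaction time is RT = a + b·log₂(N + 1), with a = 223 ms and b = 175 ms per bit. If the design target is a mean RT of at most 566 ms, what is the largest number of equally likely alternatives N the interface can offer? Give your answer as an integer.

Set 223 + 175·log₂(N + 1) ≤ 566.
log₂(N + 1) ≤ (566 − 223) / 175 = 1.9600.
N + 1 ≤ 2^1.9600 = 3.8906.
N ≤ 2.8906, so the largest integer N is 2.

2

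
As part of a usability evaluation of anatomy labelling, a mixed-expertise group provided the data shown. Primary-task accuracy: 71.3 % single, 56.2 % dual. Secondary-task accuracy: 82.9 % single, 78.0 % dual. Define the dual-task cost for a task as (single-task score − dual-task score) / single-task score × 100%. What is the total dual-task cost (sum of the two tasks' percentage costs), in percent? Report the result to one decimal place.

27.1

Primary cost = (71.3 − 56.2) / 71.3 × 100% = 21.1781%.
Secondary cost = (82.9 − 78.0) / 82.9 × 100% = 5.9107%.
Total = 21.1781% + 5.9107% = 27.0888% ≈ 27.1%.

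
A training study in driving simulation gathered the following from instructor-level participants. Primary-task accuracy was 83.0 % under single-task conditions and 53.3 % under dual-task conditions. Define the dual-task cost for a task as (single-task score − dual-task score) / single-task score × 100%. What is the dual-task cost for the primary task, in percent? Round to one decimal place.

Cost = (83.0 − 53.3) / 83.0 × 100%
     = 29.7000 / 83.0 × 100% = 35.7831%.
≈ 35.8%.

35.8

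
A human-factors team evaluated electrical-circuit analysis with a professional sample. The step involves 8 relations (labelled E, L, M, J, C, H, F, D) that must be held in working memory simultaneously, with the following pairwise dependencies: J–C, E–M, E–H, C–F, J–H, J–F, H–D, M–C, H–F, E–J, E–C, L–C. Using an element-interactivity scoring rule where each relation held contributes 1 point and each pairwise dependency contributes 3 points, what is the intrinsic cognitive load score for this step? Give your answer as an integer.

44

Count of relations held simultaneously: 8.
Count of pairwise dependencies listed: 12.
Element contribution: 8 × 1 = 8.
Interaction contribution: 12 × 3 = 36.
Intrinsic load = 8 + 36 = 44.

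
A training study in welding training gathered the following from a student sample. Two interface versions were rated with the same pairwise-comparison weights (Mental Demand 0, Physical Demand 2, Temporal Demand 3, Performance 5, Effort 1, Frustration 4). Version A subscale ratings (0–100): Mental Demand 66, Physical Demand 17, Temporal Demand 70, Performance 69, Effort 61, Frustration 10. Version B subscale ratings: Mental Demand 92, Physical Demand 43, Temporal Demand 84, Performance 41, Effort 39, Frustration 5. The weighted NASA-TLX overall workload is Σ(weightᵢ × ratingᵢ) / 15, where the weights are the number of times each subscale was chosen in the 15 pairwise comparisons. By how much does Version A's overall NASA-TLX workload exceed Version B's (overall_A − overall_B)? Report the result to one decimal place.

Version A weighted sum = 0·66 + 2·17 + 3·70 + 5·69 + 1·61 + 4·10 = 0 + 34 + 210 + 345 + 61 + 40 = 690; overall_A = 690/15 = 46.0000.
Version B weighted sum = 0·92 + 2·43 + 3·84 + 5·41 + 1·39 + 4·5 = 0 + 86 + 252 + 205 + 39 + 20 = 602; overall_B = 602/15 = 40.1333.
Difference = 46.0000 − 40.1333 = 5.8667 ≈ 5.9.

5.9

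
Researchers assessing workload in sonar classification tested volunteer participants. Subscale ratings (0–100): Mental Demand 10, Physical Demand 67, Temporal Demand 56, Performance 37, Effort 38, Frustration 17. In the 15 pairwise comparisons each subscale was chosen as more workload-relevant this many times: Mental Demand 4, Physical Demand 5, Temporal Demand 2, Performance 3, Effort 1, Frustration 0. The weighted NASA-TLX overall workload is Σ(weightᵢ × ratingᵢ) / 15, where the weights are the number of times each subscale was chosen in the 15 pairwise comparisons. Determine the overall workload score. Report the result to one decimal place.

The tallies are the weights (they sum to 15).
Weighted sum = 4·10 + 5·67 + 2·56 + 3·37 + 1·38 + 0·17
            = 40 + 335 + 112 + 111 + 38 + 0 = 636.
Overall workload = 636 / 15 = 42.4000 ≈ 42.4.

42.4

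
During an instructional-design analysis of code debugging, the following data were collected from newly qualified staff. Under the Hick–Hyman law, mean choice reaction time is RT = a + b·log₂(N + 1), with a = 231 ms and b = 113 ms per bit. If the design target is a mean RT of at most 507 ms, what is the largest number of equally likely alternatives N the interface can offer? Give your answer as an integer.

4

Set 231 + 113·log₂(N + 1) ≤ 507.
log₂(N + 1) ≤ (507 − 231) / 113 = 2.4425.
N + 1 ≤ 2^2.4425 = 5.4358.
N ≤ 4.4358, so the largest integer N is 4.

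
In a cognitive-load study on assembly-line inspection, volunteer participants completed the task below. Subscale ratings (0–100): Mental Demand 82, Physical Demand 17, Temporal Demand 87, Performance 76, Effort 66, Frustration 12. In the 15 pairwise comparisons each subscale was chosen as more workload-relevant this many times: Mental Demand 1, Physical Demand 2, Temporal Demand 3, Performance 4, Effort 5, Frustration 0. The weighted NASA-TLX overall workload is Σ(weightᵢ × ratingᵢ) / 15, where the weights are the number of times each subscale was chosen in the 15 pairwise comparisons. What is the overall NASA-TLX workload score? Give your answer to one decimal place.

67.4

The tallies are the weights (they sum to 15).
Weighted sum = 1·82 + 2·17 + 3·87 + 4·76 + 5·66 + 0·12
            = 82 + 34 + 261 + 304 + 330 + 0 = 1011.
Overall workload = 1011 / 15 = 67.4000 ≈ 67.4.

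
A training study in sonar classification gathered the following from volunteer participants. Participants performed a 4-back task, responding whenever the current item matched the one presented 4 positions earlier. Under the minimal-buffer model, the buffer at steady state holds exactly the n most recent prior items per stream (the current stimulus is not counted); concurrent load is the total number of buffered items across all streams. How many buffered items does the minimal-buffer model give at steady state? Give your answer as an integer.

4

The buffer holds the 4 most recent prior items.
Steady-state concurrent load = 4 items.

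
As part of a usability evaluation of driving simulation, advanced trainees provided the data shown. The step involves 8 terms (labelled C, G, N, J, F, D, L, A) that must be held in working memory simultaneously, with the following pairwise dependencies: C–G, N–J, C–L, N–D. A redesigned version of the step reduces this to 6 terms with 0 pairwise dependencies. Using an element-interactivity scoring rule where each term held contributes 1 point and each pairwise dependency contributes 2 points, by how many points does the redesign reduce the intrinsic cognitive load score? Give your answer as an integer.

10

Original: 8 × 1 + 4 × 2 = 8 + 8 = 16.
Redesigned: 6 × 1 + 0 × 2 = 6 + 0 = 6.
Reduction = 16 − 6 = 10.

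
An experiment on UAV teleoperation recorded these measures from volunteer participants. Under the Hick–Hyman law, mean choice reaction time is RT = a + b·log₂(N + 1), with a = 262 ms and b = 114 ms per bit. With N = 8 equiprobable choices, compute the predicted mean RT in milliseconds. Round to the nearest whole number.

623

log₂(8 + 1) = log₂(9) = 3.1699.
RT = 262 + 114 × 3.1699 = 262 + 361.3686 = 623.3686 ms.
≈ 623 ms.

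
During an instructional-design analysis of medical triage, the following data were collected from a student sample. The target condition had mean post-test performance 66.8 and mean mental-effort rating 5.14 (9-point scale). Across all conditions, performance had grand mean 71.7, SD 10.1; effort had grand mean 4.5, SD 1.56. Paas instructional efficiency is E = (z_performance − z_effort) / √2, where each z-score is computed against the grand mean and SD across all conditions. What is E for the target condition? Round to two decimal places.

z_performance = (66.8 − 71.7) / 10.1 = -4.9000 / 10.1 = -0.4851.
z_effort = (5.14 − 4.5) / 1.56 = 0.6400 / 1.56 = 0.4103.
z_P − z_E = -0.4851 − 0.4103 = -0.8954.
E = -0.8954 / √2 = -0.8954 / 1.41421 = -0.6331 ≈ -0.63.

-0.63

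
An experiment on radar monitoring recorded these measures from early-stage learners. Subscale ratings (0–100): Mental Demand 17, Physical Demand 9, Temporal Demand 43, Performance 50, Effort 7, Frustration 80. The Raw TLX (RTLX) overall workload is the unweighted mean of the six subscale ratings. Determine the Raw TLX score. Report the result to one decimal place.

Sum of ratings = 17 + 9 + 43 + 50 + 7 + 80 = 206.
RTLX = 206 / 6 = 34.3333 ≈ 34.3.

34.3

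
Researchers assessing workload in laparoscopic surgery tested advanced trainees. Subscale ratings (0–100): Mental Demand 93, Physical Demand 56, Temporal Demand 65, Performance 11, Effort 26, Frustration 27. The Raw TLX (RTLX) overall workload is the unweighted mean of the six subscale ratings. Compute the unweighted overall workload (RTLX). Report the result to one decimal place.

46.3

Sum of ratings = 93 + 56 + 65 + 11 + 26 + 27 = 278.
RTLX = 278 / 6 = 46.3333 ≈ 46.3.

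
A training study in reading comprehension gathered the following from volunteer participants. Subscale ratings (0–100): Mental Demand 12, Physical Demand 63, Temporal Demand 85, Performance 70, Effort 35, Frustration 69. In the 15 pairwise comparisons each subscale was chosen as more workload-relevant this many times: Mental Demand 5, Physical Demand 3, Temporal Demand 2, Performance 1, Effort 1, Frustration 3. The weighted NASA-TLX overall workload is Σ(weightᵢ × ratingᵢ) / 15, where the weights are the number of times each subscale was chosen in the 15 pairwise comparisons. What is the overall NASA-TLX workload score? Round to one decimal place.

48.7

The tallies are the weights (they sum to 15).
Weighted sum = 5·12 + 3·63 + 2·85 + 1·70 + 1·35 + 3·69
            = 60 + 189 + 170 + 70 + 35 + 207 = 731.
Overall workload = 731 / 15 = 48.7333 ≈ 48.7.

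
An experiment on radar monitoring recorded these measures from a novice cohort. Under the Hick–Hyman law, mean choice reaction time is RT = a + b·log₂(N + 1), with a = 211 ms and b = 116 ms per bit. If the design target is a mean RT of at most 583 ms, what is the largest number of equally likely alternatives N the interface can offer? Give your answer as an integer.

Set 211 + 116·log₂(N + 1) ≤ 583.
log₂(N + 1) ≤ (583 − 211) / 116 = 3.2069.
N + 1 ≤ 2^3.2069 = 9.2336.
N ≤ 8.2336, so the largest integer N is 8.

8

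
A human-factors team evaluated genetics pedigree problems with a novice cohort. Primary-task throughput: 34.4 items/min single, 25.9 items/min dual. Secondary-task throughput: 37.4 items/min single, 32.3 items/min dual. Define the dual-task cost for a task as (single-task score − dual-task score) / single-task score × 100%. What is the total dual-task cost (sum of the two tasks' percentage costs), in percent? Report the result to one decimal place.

38.3

Primary cost = (34.4 − 25.9) / 34.4 × 100% = 24.7093%.
Secondary cost = (37.4 − 32.3) / 37.4 × 100% = 13.6364%.
Total = 24.7093% + 13.6364% = 38.3457% ≈ 38.3%.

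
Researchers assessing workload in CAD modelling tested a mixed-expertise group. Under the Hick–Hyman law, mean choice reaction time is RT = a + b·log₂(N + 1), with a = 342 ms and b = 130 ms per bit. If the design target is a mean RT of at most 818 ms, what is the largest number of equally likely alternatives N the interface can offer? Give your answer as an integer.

11

Set 342 + 130·log₂(N + 1) ≤ 818.
log₂(N + 1) ≤ (818 − 342) / 130 = 3.6615.
N + 1 ≤ 2^3.6615 = 12.6538.
N ≤ 11.6538, so the largest integer N is 11.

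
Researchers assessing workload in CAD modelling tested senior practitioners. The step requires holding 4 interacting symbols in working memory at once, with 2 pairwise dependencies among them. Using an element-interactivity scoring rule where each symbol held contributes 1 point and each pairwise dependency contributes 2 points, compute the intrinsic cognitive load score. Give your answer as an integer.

Element contribution: 4 × 1 = 4.
Interaction contribution: 2 × 2 = 4.
Intrinsic load = 4 + 4 = 8.

8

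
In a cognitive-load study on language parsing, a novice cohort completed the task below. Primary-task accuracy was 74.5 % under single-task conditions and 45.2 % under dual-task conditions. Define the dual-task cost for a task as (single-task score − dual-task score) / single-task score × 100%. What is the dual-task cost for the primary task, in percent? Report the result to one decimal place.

39.3

Cost = (74.5 − 45.2) / 74.5 × 100%
     = 29.3000 / 74.5 × 100% = 39.3289%.
≈ 39.3%.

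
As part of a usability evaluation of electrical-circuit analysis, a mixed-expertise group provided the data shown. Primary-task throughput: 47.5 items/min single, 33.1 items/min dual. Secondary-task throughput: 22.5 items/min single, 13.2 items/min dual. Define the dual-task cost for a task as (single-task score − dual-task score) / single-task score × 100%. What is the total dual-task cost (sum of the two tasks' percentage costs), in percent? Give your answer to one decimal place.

71.6

Primary cost = (47.5 − 33.1) / 47.5 × 100% = 30.3158%.
Secondary cost = (22.5 − 13.2) / 22.5 × 100% = 41.3333%.
Total = 30.3158% + 41.3333% = 71.6491% ≈ 71.6%.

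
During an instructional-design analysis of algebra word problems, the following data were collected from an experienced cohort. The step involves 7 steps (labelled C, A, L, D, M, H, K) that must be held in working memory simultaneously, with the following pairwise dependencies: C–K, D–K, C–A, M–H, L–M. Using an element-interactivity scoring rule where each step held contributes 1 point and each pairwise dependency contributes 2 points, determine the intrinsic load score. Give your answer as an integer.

Count of steps held simultaneously: 7.
Count of pairwise dependencies listed: 5.
Element contribution: 7 × 1 = 7.
Interaction contribution: 5 × 2 = 10.
Intrinsic load = 7 + 10 = 17.

17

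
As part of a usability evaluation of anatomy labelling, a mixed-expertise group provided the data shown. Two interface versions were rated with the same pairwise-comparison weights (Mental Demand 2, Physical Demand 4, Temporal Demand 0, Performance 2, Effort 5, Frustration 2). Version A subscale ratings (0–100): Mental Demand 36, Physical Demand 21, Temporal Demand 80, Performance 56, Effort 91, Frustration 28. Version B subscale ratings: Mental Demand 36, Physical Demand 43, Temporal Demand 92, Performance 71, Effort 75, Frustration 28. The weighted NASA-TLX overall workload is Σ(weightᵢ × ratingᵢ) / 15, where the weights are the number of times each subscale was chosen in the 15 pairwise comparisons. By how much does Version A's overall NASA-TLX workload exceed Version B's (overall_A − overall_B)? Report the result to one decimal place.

Version A weighted sum = 2·36 + 4·21 + 0·80 + 2·56 + 5·91 + 2·28 = 72 + 84 + 0 + 112 + 455 + 56 = 779; overall_A = 779/15 = 51.9333.
Version B weighted sum = 2·36 + 4·43 + 0·92 + 2·71 + 5·75 + 2·28 = 72 + 172 + 0 + 142 + 375 + 56 = 817; overall_B = 817/15 = 54.4667.
Difference = 51.9333 − 54.4667 = -2.5334 ≈ -2.5.

-2.5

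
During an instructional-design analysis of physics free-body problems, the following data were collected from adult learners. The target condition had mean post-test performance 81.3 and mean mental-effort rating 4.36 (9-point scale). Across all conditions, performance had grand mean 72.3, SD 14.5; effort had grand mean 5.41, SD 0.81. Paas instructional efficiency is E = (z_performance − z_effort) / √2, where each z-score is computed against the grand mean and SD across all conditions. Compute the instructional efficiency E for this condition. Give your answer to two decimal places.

1.36

z_performance = (81.3 − 72.3) / 14.5 = 9.0000 / 14.5 = 0.6207.
z_effort = (4.36 − 5.41) / 0.81 = -1.0500 / 0.81 = -1.2963.
z_P − z_E = 0.6207 − (-1.2963) = 1.9170.
E = 1.9170 / √2 = 1.9170 / 1.41421 = 1.3555 ≈ 1.36.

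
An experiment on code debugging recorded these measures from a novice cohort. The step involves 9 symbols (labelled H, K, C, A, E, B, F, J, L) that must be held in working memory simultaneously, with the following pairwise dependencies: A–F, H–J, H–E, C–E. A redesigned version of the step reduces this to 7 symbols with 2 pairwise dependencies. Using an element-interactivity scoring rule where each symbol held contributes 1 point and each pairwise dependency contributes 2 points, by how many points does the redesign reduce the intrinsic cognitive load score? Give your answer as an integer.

Original: 9 × 1 + 4 × 2 = 9 + 8 = 17.
Redesigned: 7 × 1 + 2 × 2 = 7 + 4 = 11.
Reduction = 17 − 11 = 6.

6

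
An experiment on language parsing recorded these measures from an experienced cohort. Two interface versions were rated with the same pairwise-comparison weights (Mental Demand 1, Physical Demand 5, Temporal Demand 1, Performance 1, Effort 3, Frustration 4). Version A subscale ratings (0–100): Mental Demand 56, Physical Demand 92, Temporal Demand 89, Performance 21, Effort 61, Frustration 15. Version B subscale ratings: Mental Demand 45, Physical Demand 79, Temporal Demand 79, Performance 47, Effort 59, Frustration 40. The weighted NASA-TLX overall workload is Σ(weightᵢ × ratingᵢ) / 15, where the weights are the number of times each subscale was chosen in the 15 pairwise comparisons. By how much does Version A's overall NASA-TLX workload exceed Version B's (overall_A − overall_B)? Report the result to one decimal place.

-2.3

Version A weighted sum = 1·56 + 5·92 + 1·89 + 1·21 + 3·61 + 4·15 = 56 + 460 + 89 + 21 + 183 + 60 = 869; overall_A = 869/15 = 57.9333.
Version B weighted sum = 1·45 + 5·79 + 1·79 + 1·47 + 3·59 + 4·40 = 45 + 395 + 79 + 47 + 177 + 160 = 903; overall_B = 903/15 = 60.2000.
Difference = 57.9333 − 60.2000 = -2.2667 ≈ -2.3.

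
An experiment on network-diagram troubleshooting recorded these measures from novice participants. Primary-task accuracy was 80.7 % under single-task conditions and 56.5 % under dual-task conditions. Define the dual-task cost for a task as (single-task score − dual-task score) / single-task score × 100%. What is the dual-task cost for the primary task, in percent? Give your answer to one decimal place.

Cost = (80.7 − 56.5) / 80.7 × 100%
     = 24.2000 / 80.7 × 100% = 29.9876%.
≈ 30.0%.

30.0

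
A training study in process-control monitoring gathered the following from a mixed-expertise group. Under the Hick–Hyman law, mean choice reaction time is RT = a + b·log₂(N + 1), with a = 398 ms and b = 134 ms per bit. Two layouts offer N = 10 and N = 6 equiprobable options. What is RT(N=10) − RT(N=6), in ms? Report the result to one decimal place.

RT(10) = 398 + 134·log₂(11) = 398 + 134·3.4594 = 861.5596 ms.
RT(6) = 398 + 134·log₂(7) = 398 + 134·2.8074 = 774.1916 ms.
Difference = 861.5596 − 774.1916 = 87.3680 ≈ 87.4 ms.

87.4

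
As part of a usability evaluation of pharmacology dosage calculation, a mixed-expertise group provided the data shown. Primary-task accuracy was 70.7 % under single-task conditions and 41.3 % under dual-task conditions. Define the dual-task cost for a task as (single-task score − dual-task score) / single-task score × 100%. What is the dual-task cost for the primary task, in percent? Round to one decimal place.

Cost = (70.7 − 41.3) / 70.7 × 100%
     = 29.4000 / 70.7 × 100% = 41.5842%.
≈ 41.6%.

41.6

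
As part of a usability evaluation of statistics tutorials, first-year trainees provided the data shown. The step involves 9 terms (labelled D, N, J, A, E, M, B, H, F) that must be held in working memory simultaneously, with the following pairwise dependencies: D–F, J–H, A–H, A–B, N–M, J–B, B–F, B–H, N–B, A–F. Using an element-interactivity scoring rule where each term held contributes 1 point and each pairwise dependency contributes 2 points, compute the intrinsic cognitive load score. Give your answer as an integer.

29

Count of terms held simultaneously: 9.
Count of pairwise dependencies listed: 10.
Element contribution: 9 × 1 = 9.
Interaction contribution: 10 × 2 = 20.
Intrinsic load = 9 + 20 = 29.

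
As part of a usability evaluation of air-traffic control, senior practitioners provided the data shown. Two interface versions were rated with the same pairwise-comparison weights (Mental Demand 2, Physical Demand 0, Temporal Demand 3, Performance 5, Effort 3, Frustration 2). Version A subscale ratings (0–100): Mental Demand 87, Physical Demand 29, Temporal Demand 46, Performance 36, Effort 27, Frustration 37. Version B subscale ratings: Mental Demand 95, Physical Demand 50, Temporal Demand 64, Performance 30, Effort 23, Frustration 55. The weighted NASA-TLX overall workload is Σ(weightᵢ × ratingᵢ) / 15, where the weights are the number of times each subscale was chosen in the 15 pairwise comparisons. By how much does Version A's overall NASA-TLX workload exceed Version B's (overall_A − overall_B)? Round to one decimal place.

Version A weighted sum = 2·87 + 0·29 + 3·46 + 5·36 + 3·27 + 2·37 = 174 + 0 + 138 + 180 + 81 + 74 = 647; overall_A = 647/15 = 43.1333.
Version B weighted sum = 2·95 + 0·50 + 3·64 + 5·30 + 3·23 + 2·55 = 190 + 0 + 192 + 150 + 69 + 110 = 711; overall_B = 711/15 = 47.4000.
Difference = 43.1333 − 47.4000 = -4.2667 ≈ -4.3.

-4.3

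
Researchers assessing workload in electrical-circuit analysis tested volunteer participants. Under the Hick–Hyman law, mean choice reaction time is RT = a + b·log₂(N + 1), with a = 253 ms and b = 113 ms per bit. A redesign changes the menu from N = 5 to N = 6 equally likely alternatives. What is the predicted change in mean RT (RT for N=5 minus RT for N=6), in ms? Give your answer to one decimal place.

-25.1

RT(5) = 253 + 113·log₂(6) = 253 + 113·2.5850 = 545.1050 ms.
RT(6) = 253 + 113·log₂(7) = 253 + 113·2.8074 = 570.2362 ms.
Difference = 545.1050 − 570.2362 = -25.1312 ≈ -25.1 ms.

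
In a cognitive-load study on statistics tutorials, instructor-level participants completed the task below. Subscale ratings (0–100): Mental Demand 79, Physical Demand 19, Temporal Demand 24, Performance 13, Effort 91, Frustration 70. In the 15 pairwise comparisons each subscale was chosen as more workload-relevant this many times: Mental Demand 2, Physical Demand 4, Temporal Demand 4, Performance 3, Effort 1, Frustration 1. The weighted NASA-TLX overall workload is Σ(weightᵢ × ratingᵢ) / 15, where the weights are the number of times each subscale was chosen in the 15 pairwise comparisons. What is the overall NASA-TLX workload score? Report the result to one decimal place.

35.3

The tallies are the weights (they sum to 15).
Weighted sum = 2·79 + 4·19 + 4·24 + 3·13 + 1·91 + 1·70
            = 158 + 76 + 96 + 39 + 91 + 70 = 530.
Overall workload = 530 / 15 = 35.3333 ≈ 35.3.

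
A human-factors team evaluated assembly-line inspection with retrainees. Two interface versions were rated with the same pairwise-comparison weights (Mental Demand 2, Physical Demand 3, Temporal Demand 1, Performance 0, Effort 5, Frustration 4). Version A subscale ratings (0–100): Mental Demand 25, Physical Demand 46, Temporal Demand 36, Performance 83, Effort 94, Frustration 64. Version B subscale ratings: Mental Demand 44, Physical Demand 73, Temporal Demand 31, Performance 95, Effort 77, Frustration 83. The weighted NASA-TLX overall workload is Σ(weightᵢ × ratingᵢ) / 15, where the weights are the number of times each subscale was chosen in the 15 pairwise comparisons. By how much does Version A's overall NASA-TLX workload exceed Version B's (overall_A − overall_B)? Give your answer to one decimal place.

Version A weighted sum = 2·25 + 3·46 + 1·36 + 0·83 + 5·94 + 4·64 = 50 + 138 + 36 + 0 + 470 + 256 = 950; overall_A = 950/15 = 63.3333.
Version B weighted sum = 2·44 + 3·73 + 1·31 + 0·95 + 5·77 + 4·83 = 88 + 219 + 31 + 0 + 385 + 332 = 1055; overall_B = 1055/15 = 70.3333.
Difference = 63.3333 − 70.3333 = -7.0000 ≈ -7.0.

-7.0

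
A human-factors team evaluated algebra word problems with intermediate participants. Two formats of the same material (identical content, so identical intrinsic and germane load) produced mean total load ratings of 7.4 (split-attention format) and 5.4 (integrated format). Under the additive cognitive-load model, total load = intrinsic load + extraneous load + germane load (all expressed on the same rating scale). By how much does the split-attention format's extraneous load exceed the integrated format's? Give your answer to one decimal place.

Intrinsic and germane load are equal across formats, so the difference in total load equals the difference in extraneous load.
Extraneous-load difference = 7.4 − 5.4 = 2.0.

2.0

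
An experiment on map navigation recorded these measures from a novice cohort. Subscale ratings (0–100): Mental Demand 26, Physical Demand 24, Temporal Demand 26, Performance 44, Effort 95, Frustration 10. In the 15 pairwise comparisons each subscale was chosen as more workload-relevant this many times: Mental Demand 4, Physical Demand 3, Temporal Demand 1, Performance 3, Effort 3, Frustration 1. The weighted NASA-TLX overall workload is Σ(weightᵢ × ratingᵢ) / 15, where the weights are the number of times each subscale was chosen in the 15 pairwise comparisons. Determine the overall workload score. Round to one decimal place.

The tallies are the weights (they sum to 15).
Weighted sum = 4·26 + 3·24 + 1·26 + 3·44 + 3·95 + 1·10
            = 104 + 72 + 26 + 132 + 285 + 10 = 629.
Overall workload = 629 / 15 = 41.9333 ≈ 41.9.

41.9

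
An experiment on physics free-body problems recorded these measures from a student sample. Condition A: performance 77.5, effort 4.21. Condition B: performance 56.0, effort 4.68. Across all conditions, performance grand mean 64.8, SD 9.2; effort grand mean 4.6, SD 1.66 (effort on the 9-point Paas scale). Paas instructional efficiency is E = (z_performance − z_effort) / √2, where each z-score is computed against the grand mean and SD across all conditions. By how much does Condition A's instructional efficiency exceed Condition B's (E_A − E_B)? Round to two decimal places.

1.85

Condition A: z_P = (77.5 − 64.8)/9.2 = 1.3804; z_E = (4.21 − 4.6)/1.66 = -0.2349; E_A = (1.3804 − (-0.2349))/√2 = 1.1422.
Condition B: z_P = (56.0 − 64.8)/9.2 = -0.9565; z_E = (4.68 − 4.6)/1.66 = 0.0482; E_B = (-0.9565 − 0.0482)/√2 = -0.7104.
E_A − E_B = 1.1422 − (-0.7104) = 1.8526 ≈ 1.85.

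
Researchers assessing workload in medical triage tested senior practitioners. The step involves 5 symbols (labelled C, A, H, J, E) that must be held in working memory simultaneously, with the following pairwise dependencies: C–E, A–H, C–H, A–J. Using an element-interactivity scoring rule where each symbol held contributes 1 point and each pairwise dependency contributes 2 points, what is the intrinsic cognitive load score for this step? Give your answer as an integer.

Count of symbols held simultaneously: 5.
Count of pairwise dependencies listed: 4.
Element contribution: 5 × 1 = 5.
Interaction contribution: 4 × 2 = 8.
Intrinsic load = 5 + 8 = 13.

13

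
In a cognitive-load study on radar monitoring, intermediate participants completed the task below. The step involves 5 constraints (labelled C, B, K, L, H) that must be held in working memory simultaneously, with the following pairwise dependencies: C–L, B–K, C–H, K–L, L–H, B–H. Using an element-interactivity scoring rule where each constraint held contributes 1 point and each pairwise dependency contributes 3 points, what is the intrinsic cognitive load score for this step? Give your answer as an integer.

23

Count of constraints held simultaneously: 5.
Count of pairwise dependencies listed: 6.
Element contribution: 5 × 1 = 5.
Interaction contribution: 6 × 3 = 18.
Intrinsic load = 5 + 18 = 23.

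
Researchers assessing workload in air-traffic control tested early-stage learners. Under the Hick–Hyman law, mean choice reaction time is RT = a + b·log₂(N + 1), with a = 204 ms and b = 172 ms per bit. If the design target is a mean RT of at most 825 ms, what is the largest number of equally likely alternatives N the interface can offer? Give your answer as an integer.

Set 204 + 172·log₂(N + 1) ≤ 825.
log₂(N + 1) ≤ (825 − 204) / 172 = 3.6105.
N + 1 ≤ 2^3.6105 = 12.2143.
N ≤ 11.2143, so the largest integer N is 11.

11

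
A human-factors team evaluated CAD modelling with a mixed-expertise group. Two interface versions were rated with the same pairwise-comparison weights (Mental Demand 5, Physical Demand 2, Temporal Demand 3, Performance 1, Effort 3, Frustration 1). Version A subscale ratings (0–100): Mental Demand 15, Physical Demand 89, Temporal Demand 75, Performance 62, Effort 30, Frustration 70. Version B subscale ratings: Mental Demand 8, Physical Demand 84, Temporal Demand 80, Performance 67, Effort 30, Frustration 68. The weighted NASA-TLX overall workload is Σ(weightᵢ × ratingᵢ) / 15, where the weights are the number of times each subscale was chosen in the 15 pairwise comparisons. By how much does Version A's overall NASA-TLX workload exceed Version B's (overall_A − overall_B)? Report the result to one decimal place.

1.8

Version A weighted sum = 5·15 + 2·89 + 3·75 + 1·62 + 3·30 + 1·70 = 75 + 178 + 225 + 62 + 90 + 70 = 700; overall_A = 700/15 = 46.6667.
Version B weighted sum = 5·8 + 2·84 + 3·80 + 1·67 + 3·30 + 1·68 = 40 + 168 + 240 + 67 + 90 + 68 = 673; overall_B = 673/15 = 44.8667.
Difference = 46.6667 − 44.8667 = 1.8000 ≈ 1.8.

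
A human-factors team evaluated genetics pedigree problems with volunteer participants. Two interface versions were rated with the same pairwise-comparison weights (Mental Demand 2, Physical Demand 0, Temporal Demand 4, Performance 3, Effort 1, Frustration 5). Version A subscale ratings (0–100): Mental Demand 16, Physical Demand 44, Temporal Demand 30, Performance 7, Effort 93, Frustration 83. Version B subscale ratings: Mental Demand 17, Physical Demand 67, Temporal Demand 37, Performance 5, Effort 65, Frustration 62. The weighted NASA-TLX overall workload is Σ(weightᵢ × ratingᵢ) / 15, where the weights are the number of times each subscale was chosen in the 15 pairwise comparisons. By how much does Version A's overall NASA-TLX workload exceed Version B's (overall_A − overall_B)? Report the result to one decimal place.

7.3

Version A weighted sum = 2·16 + 0·44 + 4·30 + 3·7 + 1·93 + 5·83 = 32 + 0 + 120 + 21 + 93 + 415 = 681; overall_A = 681/15 = 45.4000.
Version B weighted sum = 2·17 + 0·67 + 4·37 + 3·5 + 1·65 + 5·62 = 34 + 0 + 148 + 15 + 65 + 310 = 572; overall_B = 572/15 = 38.1333.
Difference = 45.4000 − 38.1333 = 7.2667 ≈ 7.3.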